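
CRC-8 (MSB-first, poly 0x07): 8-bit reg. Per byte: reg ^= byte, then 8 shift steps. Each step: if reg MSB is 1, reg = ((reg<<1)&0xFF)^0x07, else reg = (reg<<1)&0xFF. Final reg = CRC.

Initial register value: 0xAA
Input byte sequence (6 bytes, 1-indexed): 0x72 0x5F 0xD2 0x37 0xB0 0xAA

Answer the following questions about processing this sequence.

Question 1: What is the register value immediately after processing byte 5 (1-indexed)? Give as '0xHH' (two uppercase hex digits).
Answer: 0x28

Derivation:
After byte 1 (0x72): reg=0x06
After byte 2 (0x5F): reg=0x88
After byte 3 (0xD2): reg=0x81
After byte 4 (0x37): reg=0x0B
After byte 5 (0xB0): reg=0x28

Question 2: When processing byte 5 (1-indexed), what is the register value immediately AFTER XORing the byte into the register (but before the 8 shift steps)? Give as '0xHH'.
Answer: 0xBB

Derivation:
Register before byte 5: 0x0B
Byte 5: 0xB0
0x0B XOR 0xB0 = 0xBB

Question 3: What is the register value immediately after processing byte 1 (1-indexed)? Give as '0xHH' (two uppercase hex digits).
After byte 1 (0x72): reg=0x06

Answer: 0x06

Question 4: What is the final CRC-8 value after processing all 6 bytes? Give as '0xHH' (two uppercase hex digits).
After byte 1 (0x72): reg=0x06
After byte 2 (0x5F): reg=0x88
After byte 3 (0xD2): reg=0x81
After byte 4 (0x37): reg=0x0B
After byte 5 (0xB0): reg=0x28
After byte 6 (0xAA): reg=0x87

Answer: 0x87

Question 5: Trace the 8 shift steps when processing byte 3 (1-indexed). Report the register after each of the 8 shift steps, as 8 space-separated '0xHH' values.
After byte 1 (0x72): reg=0x06
After byte 2 (0x5F): reg=0x88
Register before byte 3: 0x88
After XOR with byte 0xD2: 0x5A

Answer: 0xB4 0x6F 0xDE 0xBB 0x71 0xE2 0xC3 0x81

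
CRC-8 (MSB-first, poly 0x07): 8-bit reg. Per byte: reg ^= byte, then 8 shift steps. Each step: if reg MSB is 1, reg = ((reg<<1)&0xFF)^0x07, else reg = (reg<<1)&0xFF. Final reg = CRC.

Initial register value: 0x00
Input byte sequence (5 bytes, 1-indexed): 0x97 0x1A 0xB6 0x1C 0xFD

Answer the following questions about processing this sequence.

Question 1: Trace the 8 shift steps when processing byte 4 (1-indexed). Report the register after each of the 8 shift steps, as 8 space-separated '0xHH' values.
After byte 1 (0x97): reg=0xEC
After byte 2 (0x1A): reg=0xCC
After byte 3 (0xB6): reg=0x61
Register before byte 4: 0x61
After XOR with byte 0x1C: 0x7D

Answer: 0xFA 0xF3 0xE1 0xC5 0x8D 0x1D 0x3A 0x74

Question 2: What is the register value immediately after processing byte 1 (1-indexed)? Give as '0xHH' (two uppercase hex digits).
After byte 1 (0x97): reg=0xEC

Answer: 0xEC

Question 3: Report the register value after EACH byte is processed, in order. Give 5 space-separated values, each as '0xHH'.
0xEC 0xCC 0x61 0x74 0xB6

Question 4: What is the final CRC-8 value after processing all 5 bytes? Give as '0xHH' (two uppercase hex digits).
After byte 1 (0x97): reg=0xEC
After byte 2 (0x1A): reg=0xCC
After byte 3 (0xB6): reg=0x61
After byte 4 (0x1C): reg=0x74
After byte 5 (0xFD): reg=0xB6

Answer: 0xB6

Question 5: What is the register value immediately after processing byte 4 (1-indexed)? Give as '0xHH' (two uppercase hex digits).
After byte 1 (0x97): reg=0xEC
After byte 2 (0x1A): reg=0xCC
After byte 3 (0xB6): reg=0x61
After byte 4 (0x1C): reg=0x74

Answer: 0x74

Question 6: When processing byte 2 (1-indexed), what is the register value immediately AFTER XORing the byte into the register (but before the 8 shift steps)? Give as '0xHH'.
Answer: 0xF6

Derivation:
Register before byte 2: 0xEC
Byte 2: 0x1A
0xEC XOR 0x1A = 0xF6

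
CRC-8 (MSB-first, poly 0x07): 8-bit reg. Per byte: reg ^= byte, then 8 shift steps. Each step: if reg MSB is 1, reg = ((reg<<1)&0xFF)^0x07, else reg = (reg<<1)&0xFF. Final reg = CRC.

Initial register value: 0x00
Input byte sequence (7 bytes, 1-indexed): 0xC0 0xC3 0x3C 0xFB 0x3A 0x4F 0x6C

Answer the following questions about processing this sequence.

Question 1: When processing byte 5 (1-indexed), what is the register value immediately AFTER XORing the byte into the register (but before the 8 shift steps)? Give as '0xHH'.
Register before byte 5: 0x70
Byte 5: 0x3A
0x70 XOR 0x3A = 0x4A

Answer: 0x4A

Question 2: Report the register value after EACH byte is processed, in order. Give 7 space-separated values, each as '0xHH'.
0x4E 0xAA 0xEB 0x70 0xF1 0x33 0x9A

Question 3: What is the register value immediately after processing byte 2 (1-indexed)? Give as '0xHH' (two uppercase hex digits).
Answer: 0xAA

Derivation:
After byte 1 (0xC0): reg=0x4E
After byte 2 (0xC3): reg=0xAA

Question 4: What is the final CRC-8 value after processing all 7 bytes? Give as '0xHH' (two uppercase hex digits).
Answer: 0x9A

Derivation:
After byte 1 (0xC0): reg=0x4E
After byte 2 (0xC3): reg=0xAA
After byte 3 (0x3C): reg=0xEB
After byte 4 (0xFB): reg=0x70
After byte 5 (0x3A): reg=0xF1
After byte 6 (0x4F): reg=0x33
After byte 7 (0x6C): reg=0x9A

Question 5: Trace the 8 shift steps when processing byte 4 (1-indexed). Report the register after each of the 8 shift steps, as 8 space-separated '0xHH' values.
After byte 1 (0xC0): reg=0x4E
After byte 2 (0xC3): reg=0xAA
After byte 3 (0x3C): reg=0xEB
Register before byte 4: 0xEB
After XOR with byte 0xFB: 0x10

Answer: 0x20 0x40 0x80 0x07 0x0E 0x1C 0x38 0x70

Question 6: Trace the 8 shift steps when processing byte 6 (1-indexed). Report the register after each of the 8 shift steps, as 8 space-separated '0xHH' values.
Answer: 0x7B 0xF6 0xEB 0xD1 0xA5 0x4D 0x9A 0x33

Derivation:
After byte 1 (0xC0): reg=0x4E
After byte 2 (0xC3): reg=0xAA
After byte 3 (0x3C): reg=0xEB
After byte 4 (0xFB): reg=0x70
After byte 5 (0x3A): reg=0xF1
Register before byte 6: 0xF1
After XOR with byte 0x4F: 0xBE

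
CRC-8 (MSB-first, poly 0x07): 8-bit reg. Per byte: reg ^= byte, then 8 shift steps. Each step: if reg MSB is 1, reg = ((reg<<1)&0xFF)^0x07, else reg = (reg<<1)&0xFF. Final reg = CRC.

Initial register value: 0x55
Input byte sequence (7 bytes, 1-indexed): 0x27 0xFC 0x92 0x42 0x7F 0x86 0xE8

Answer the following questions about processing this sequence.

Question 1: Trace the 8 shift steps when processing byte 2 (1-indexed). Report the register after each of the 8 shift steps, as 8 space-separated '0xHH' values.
After byte 1 (0x27): reg=0x59
Register before byte 2: 0x59
After XOR with byte 0xFC: 0xA5

Answer: 0x4D 0x9A 0x33 0x66 0xCC 0x9F 0x39 0x72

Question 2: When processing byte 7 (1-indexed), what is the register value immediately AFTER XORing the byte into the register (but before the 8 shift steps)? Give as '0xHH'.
Register before byte 7: 0xCE
Byte 7: 0xE8
0xCE XOR 0xE8 = 0x26

Answer: 0x26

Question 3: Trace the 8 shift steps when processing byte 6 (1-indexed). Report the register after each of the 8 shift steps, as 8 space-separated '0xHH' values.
Answer: 0x86 0x0B 0x16 0x2C 0x58 0xB0 0x67 0xCE

Derivation:
After byte 1 (0x27): reg=0x59
After byte 2 (0xFC): reg=0x72
After byte 3 (0x92): reg=0xAE
After byte 4 (0x42): reg=0x8A
After byte 5 (0x7F): reg=0xC5
Register before byte 6: 0xC5
After XOR with byte 0x86: 0x43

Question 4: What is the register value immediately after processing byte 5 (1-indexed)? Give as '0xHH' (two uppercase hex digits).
Answer: 0xC5

Derivation:
After byte 1 (0x27): reg=0x59
After byte 2 (0xFC): reg=0x72
After byte 3 (0x92): reg=0xAE
After byte 4 (0x42): reg=0x8A
After byte 5 (0x7F): reg=0xC5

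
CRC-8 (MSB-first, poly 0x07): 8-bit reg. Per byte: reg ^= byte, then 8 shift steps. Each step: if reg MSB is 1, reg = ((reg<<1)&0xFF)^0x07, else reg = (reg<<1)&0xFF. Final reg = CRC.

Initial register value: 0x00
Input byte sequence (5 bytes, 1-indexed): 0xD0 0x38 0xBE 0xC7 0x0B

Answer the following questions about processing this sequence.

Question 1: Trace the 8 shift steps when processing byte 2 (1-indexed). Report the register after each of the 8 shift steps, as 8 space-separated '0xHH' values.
After byte 1 (0xD0): reg=0x3E
Register before byte 2: 0x3E
After XOR with byte 0x38: 0x06

Answer: 0x0C 0x18 0x30 0x60 0xC0 0x87 0x09 0x12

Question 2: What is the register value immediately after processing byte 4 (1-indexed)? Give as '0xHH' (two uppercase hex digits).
After byte 1 (0xD0): reg=0x3E
After byte 2 (0x38): reg=0x12
After byte 3 (0xBE): reg=0x4D
After byte 4 (0xC7): reg=0xBF

Answer: 0xBF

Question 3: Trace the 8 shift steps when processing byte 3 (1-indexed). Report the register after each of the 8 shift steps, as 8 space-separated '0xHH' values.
After byte 1 (0xD0): reg=0x3E
After byte 2 (0x38): reg=0x12
Register before byte 3: 0x12
After XOR with byte 0xBE: 0xAC

Answer: 0x5F 0xBE 0x7B 0xF6 0xEB 0xD1 0xA5 0x4D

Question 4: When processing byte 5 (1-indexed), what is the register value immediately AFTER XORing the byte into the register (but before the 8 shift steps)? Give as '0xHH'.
Answer: 0xB4

Derivation:
Register before byte 5: 0xBF
Byte 5: 0x0B
0xBF XOR 0x0B = 0xB4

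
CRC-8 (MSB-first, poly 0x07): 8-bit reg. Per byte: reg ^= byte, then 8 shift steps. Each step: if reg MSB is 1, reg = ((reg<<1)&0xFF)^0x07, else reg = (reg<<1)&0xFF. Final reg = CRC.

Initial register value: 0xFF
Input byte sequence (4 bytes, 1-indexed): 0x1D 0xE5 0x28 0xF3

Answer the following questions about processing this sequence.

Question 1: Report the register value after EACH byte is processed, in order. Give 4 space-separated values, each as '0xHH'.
0xA0 0xDC 0xC2 0x97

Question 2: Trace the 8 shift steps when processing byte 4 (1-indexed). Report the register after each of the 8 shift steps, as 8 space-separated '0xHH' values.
Answer: 0x62 0xC4 0x8F 0x19 0x32 0x64 0xC8 0x97

Derivation:
After byte 1 (0x1D): reg=0xA0
After byte 2 (0xE5): reg=0xDC
After byte 3 (0x28): reg=0xC2
Register before byte 4: 0xC2
After XOR with byte 0xF3: 0x31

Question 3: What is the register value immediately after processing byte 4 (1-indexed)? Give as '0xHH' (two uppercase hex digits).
Answer: 0x97

Derivation:
After byte 1 (0x1D): reg=0xA0
After byte 2 (0xE5): reg=0xDC
After byte 3 (0x28): reg=0xC2
After byte 4 (0xF3): reg=0x97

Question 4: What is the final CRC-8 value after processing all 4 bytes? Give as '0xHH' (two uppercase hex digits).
Answer: 0x97

Derivation:
After byte 1 (0x1D): reg=0xA0
After byte 2 (0xE5): reg=0xDC
After byte 3 (0x28): reg=0xC2
After byte 4 (0xF3): reg=0x97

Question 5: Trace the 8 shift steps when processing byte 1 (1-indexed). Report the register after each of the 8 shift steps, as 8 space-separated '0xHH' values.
Answer: 0xC3 0x81 0x05 0x0A 0x14 0x28 0x50 0xA0

Derivation:
Register before byte 1: 0xFF
After XOR with byte 0x1D: 0xE2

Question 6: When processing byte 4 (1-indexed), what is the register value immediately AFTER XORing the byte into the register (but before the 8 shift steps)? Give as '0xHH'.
Register before byte 4: 0xC2
Byte 4: 0xF3
0xC2 XOR 0xF3 = 0x31

Answer: 0x31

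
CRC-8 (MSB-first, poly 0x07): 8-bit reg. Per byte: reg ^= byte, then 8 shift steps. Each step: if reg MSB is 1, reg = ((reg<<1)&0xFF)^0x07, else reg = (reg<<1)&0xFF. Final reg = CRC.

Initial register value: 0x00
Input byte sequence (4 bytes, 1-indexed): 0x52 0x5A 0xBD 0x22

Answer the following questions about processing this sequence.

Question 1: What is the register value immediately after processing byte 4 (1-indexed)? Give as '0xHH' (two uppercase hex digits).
After byte 1 (0x52): reg=0xB9
After byte 2 (0x5A): reg=0xA7
After byte 3 (0xBD): reg=0x46
After byte 4 (0x22): reg=0x3B

Answer: 0x3B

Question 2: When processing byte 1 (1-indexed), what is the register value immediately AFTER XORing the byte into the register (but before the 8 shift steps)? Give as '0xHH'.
Register before byte 1: 0x00
Byte 1: 0x52
0x00 XOR 0x52 = 0x52

Answer: 0x52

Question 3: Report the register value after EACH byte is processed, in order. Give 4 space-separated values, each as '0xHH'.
0xB9 0xA7 0x46 0x3B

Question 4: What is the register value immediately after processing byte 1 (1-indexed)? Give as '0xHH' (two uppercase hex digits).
Answer: 0xB9

Derivation:
After byte 1 (0x52): reg=0xB9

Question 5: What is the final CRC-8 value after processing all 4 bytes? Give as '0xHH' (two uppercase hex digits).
After byte 1 (0x52): reg=0xB9
After byte 2 (0x5A): reg=0xA7
After byte 3 (0xBD): reg=0x46
After byte 4 (0x22): reg=0x3B

Answer: 0x3B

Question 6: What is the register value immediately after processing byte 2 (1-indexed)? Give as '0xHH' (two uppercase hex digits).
After byte 1 (0x52): reg=0xB9
After byte 2 (0x5A): reg=0xA7

Answer: 0xA7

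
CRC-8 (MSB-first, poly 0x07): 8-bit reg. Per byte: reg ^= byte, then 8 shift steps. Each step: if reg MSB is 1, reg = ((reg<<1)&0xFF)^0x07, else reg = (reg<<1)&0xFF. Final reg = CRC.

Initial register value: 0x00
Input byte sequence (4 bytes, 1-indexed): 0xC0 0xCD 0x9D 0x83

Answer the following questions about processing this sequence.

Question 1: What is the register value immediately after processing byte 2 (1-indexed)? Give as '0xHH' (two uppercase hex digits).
After byte 1 (0xC0): reg=0x4E
After byte 2 (0xCD): reg=0x80

Answer: 0x80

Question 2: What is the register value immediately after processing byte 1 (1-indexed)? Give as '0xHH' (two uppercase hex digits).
After byte 1 (0xC0): reg=0x4E

Answer: 0x4E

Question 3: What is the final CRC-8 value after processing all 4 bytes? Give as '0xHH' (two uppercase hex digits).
After byte 1 (0xC0): reg=0x4E
After byte 2 (0xCD): reg=0x80
After byte 3 (0x9D): reg=0x53
After byte 4 (0x83): reg=0x3E

Answer: 0x3E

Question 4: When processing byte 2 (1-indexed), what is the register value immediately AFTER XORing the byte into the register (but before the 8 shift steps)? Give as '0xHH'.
Register before byte 2: 0x4E
Byte 2: 0xCD
0x4E XOR 0xCD = 0x83

Answer: 0x83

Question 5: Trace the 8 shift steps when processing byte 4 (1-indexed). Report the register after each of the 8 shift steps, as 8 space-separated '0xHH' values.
Answer: 0xA7 0x49 0x92 0x23 0x46 0x8C 0x1F 0x3E

Derivation:
After byte 1 (0xC0): reg=0x4E
After byte 2 (0xCD): reg=0x80
After byte 3 (0x9D): reg=0x53
Register before byte 4: 0x53
After XOR with byte 0x83: 0xD0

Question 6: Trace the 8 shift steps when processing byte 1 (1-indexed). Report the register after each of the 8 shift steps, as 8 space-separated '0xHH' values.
Answer: 0x87 0x09 0x12 0x24 0x48 0x90 0x27 0x4E

Derivation:
Register before byte 1: 0x00
After XOR with byte 0xC0: 0xC0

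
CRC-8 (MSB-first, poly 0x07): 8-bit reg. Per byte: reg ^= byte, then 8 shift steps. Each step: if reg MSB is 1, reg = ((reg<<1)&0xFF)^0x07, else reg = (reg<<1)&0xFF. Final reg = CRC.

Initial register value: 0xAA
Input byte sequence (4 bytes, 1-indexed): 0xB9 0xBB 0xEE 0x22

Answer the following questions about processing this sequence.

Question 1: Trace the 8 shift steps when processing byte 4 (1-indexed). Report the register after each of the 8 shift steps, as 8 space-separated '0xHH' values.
After byte 1 (0xB9): reg=0x79
After byte 2 (0xBB): reg=0x40
After byte 3 (0xEE): reg=0x43
Register before byte 4: 0x43
After XOR with byte 0x22: 0x61

Answer: 0xC2 0x83 0x01 0x02 0x04 0x08 0x10 0x20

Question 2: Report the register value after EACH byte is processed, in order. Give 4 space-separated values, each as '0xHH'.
0x79 0x40 0x43 0x20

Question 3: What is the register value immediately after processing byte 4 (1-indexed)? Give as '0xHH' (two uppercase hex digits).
After byte 1 (0xB9): reg=0x79
After byte 2 (0xBB): reg=0x40
After byte 3 (0xEE): reg=0x43
After byte 4 (0x22): reg=0x20

Answer: 0x20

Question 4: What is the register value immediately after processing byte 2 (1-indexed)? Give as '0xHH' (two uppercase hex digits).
Answer: 0x40

Derivation:
After byte 1 (0xB9): reg=0x79
After byte 2 (0xBB): reg=0x40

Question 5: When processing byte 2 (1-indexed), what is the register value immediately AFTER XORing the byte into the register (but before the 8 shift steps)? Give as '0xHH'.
Register before byte 2: 0x79
Byte 2: 0xBB
0x79 XOR 0xBB = 0xC2

Answer: 0xC2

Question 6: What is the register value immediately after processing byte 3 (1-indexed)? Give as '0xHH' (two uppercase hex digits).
After byte 1 (0xB9): reg=0x79
After byte 2 (0xBB): reg=0x40
After byte 3 (0xEE): reg=0x43

Answer: 0x43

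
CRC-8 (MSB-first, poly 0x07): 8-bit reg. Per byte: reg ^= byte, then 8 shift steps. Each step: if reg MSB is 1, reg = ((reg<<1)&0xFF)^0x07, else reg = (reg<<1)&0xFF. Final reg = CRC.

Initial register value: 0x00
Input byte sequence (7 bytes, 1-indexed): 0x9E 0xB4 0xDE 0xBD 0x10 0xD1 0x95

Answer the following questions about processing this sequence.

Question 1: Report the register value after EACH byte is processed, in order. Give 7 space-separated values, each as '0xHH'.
0xD3 0x32 0x8A 0x85 0xE2 0x99 0x24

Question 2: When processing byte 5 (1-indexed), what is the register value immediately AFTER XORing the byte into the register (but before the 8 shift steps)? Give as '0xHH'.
Answer: 0x95

Derivation:
Register before byte 5: 0x85
Byte 5: 0x10
0x85 XOR 0x10 = 0x95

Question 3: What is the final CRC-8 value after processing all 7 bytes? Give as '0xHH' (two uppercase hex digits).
After byte 1 (0x9E): reg=0xD3
After byte 2 (0xB4): reg=0x32
After byte 3 (0xDE): reg=0x8A
After byte 4 (0xBD): reg=0x85
After byte 5 (0x10): reg=0xE2
After byte 6 (0xD1): reg=0x99
After byte 7 (0x95): reg=0x24

Answer: 0x24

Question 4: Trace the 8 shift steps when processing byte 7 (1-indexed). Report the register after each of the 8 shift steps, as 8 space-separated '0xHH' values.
After byte 1 (0x9E): reg=0xD3
After byte 2 (0xB4): reg=0x32
After byte 3 (0xDE): reg=0x8A
After byte 4 (0xBD): reg=0x85
After byte 5 (0x10): reg=0xE2
After byte 6 (0xD1): reg=0x99
Register before byte 7: 0x99
After XOR with byte 0x95: 0x0C

Answer: 0x18 0x30 0x60 0xC0 0x87 0x09 0x12 0x24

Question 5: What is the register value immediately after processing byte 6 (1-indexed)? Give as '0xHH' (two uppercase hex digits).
Answer: 0x99

Derivation:
After byte 1 (0x9E): reg=0xD3
After byte 2 (0xB4): reg=0x32
After byte 3 (0xDE): reg=0x8A
After byte 4 (0xBD): reg=0x85
After byte 5 (0x10): reg=0xE2
After byte 6 (0xD1): reg=0x99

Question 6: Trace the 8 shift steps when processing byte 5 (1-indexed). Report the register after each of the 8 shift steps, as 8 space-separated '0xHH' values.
After byte 1 (0x9E): reg=0xD3
After byte 2 (0xB4): reg=0x32
After byte 3 (0xDE): reg=0x8A
After byte 4 (0xBD): reg=0x85
Register before byte 5: 0x85
After XOR with byte 0x10: 0x95

Answer: 0x2D 0x5A 0xB4 0x6F 0xDE 0xBB 0x71 0xE2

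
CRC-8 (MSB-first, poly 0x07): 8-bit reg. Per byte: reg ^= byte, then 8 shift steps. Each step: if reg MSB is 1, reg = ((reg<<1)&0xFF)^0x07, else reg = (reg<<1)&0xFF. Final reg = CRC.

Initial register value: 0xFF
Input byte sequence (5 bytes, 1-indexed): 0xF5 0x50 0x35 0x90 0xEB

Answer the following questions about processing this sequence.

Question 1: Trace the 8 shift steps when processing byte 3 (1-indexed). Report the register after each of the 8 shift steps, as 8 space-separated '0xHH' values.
Answer: 0x00 0x00 0x00 0x00 0x00 0x00 0x00 0x00

Derivation:
After byte 1 (0xF5): reg=0x36
After byte 2 (0x50): reg=0x35
Register before byte 3: 0x35
After XOR with byte 0x35: 0x00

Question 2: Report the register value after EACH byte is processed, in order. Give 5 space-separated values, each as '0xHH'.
0x36 0x35 0x00 0xF9 0x7E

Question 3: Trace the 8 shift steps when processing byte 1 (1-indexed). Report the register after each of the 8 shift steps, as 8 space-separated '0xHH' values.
Answer: 0x14 0x28 0x50 0xA0 0x47 0x8E 0x1B 0x36

Derivation:
Register before byte 1: 0xFF
After XOR with byte 0xF5: 0x0A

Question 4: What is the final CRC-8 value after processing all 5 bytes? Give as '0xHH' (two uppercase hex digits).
After byte 1 (0xF5): reg=0x36
After byte 2 (0x50): reg=0x35
After byte 3 (0x35): reg=0x00
After byte 4 (0x90): reg=0xF9
After byte 5 (0xEB): reg=0x7E

Answer: 0x7E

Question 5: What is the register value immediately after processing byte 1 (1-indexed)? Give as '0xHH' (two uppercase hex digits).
Answer: 0x36

Derivation:
After byte 1 (0xF5): reg=0x36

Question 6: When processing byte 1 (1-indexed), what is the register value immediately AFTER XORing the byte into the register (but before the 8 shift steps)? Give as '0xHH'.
Register before byte 1: 0xFF
Byte 1: 0xF5
0xFF XOR 0xF5 = 0x0A

Answer: 0x0A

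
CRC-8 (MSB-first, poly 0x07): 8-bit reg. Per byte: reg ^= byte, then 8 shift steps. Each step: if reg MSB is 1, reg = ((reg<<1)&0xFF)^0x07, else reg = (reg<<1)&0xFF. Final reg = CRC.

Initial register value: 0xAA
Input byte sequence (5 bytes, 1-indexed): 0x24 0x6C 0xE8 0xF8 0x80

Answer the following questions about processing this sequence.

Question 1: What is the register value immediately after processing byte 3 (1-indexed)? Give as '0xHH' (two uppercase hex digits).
Answer: 0xB8

Derivation:
After byte 1 (0x24): reg=0xA3
After byte 2 (0x6C): reg=0x63
After byte 3 (0xE8): reg=0xB8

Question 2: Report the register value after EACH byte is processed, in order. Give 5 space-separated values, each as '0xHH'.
0xA3 0x63 0xB8 0xC7 0xD2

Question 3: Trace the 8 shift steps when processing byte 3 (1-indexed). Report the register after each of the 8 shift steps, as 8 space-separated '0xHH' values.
Answer: 0x11 0x22 0x44 0x88 0x17 0x2E 0x5C 0xB8

Derivation:
After byte 1 (0x24): reg=0xA3
After byte 2 (0x6C): reg=0x63
Register before byte 3: 0x63
After XOR with byte 0xE8: 0x8B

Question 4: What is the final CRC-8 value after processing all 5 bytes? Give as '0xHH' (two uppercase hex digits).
After byte 1 (0x24): reg=0xA3
After byte 2 (0x6C): reg=0x63
After byte 3 (0xE8): reg=0xB8
After byte 4 (0xF8): reg=0xC7
After byte 5 (0x80): reg=0xD2

Answer: 0xD2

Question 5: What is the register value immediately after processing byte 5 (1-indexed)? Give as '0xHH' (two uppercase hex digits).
After byte 1 (0x24): reg=0xA3
After byte 2 (0x6C): reg=0x63
After byte 3 (0xE8): reg=0xB8
After byte 4 (0xF8): reg=0xC7
After byte 5 (0x80): reg=0xD2

Answer: 0xD2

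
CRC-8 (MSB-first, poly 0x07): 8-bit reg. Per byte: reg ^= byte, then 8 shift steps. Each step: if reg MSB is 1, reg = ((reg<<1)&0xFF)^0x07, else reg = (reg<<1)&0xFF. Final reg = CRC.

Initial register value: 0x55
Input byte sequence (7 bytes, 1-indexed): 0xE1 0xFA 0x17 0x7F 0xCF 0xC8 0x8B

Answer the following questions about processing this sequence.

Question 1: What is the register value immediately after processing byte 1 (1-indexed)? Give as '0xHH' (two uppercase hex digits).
Answer: 0x05

Derivation:
After byte 1 (0xE1): reg=0x05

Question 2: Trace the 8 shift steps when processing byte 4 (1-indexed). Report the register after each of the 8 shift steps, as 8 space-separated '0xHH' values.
After byte 1 (0xE1): reg=0x05
After byte 2 (0xFA): reg=0xF3
After byte 3 (0x17): reg=0xB2
Register before byte 4: 0xB2
After XOR with byte 0x7F: 0xCD

Answer: 0x9D 0x3D 0x7A 0xF4 0xEF 0xD9 0xB5 0x6D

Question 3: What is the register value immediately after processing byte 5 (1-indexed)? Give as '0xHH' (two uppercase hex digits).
Answer: 0x67

Derivation:
After byte 1 (0xE1): reg=0x05
After byte 2 (0xFA): reg=0xF3
After byte 3 (0x17): reg=0xB2
After byte 4 (0x7F): reg=0x6D
After byte 5 (0xCF): reg=0x67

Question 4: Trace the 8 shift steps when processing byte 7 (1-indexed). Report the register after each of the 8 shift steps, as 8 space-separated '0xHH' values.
After byte 1 (0xE1): reg=0x05
After byte 2 (0xFA): reg=0xF3
After byte 3 (0x17): reg=0xB2
After byte 4 (0x7F): reg=0x6D
After byte 5 (0xCF): reg=0x67
After byte 6 (0xC8): reg=0x44
Register before byte 7: 0x44
After XOR with byte 0x8B: 0xCF

Answer: 0x99 0x35 0x6A 0xD4 0xAF 0x59 0xB2 0x63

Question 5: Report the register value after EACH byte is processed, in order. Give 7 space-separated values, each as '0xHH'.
0x05 0xF3 0xB2 0x6D 0x67 0x44 0x63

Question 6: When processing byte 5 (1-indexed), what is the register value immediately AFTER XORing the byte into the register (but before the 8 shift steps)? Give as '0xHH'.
Register before byte 5: 0x6D
Byte 5: 0xCF
0x6D XOR 0xCF = 0xA2

Answer: 0xA2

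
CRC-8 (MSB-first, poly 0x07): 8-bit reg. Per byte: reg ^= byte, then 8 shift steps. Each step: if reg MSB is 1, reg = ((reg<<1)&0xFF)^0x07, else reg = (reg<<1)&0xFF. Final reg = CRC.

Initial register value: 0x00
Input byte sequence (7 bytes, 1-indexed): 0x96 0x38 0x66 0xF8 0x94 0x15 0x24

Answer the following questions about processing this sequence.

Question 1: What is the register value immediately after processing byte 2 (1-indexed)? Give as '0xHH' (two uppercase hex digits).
Answer: 0x37

Derivation:
After byte 1 (0x96): reg=0xEB
After byte 2 (0x38): reg=0x37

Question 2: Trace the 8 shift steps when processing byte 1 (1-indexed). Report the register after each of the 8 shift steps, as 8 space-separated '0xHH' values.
Answer: 0x2B 0x56 0xAC 0x5F 0xBE 0x7B 0xF6 0xEB

Derivation:
Register before byte 1: 0x00
After XOR with byte 0x96: 0x96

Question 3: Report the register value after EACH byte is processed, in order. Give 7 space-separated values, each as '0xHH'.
0xEB 0x37 0xB0 0xFF 0x16 0x09 0xC3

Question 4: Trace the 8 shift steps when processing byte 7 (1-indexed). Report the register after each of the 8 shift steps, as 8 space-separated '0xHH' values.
Answer: 0x5A 0xB4 0x6F 0xDE 0xBB 0x71 0xE2 0xC3

Derivation:
After byte 1 (0x96): reg=0xEB
After byte 2 (0x38): reg=0x37
After byte 3 (0x66): reg=0xB0
After byte 4 (0xF8): reg=0xFF
After byte 5 (0x94): reg=0x16
After byte 6 (0x15): reg=0x09
Register before byte 7: 0x09
After XOR with byte 0x24: 0x2D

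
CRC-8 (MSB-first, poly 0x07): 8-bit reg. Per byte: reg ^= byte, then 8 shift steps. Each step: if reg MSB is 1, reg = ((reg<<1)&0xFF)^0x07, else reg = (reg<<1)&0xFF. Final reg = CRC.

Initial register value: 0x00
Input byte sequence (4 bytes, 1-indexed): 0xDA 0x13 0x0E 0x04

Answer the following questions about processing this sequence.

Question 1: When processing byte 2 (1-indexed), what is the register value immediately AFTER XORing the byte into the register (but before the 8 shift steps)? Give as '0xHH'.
Answer: 0x1B

Derivation:
Register before byte 2: 0x08
Byte 2: 0x13
0x08 XOR 0x13 = 0x1B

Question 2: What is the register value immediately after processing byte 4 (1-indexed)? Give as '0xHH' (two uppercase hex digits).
Answer: 0x84

Derivation:
After byte 1 (0xDA): reg=0x08
After byte 2 (0x13): reg=0x41
After byte 3 (0x0E): reg=0xEA
After byte 4 (0x04): reg=0x84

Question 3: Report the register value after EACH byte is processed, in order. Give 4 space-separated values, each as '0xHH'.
0x08 0x41 0xEA 0x84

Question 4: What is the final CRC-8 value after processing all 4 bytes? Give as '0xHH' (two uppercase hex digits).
Answer: 0x84

Derivation:
After byte 1 (0xDA): reg=0x08
After byte 2 (0x13): reg=0x41
After byte 3 (0x0E): reg=0xEA
After byte 4 (0x04): reg=0x84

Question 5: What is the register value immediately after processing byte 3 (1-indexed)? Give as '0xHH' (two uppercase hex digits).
Answer: 0xEA

Derivation:
After byte 1 (0xDA): reg=0x08
After byte 2 (0x13): reg=0x41
After byte 3 (0x0E): reg=0xEA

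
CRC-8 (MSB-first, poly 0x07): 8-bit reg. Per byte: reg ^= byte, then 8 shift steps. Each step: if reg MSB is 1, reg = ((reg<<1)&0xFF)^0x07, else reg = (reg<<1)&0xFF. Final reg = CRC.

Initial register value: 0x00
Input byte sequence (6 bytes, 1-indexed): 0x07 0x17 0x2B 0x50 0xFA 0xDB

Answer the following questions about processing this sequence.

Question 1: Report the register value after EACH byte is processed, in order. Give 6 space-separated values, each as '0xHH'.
0x15 0x0E 0xFB 0x58 0x67 0x3D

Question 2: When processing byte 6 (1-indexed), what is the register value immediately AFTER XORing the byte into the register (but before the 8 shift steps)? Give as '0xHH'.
Register before byte 6: 0x67
Byte 6: 0xDB
0x67 XOR 0xDB = 0xBC

Answer: 0xBC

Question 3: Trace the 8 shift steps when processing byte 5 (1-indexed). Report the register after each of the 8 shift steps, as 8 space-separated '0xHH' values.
After byte 1 (0x07): reg=0x15
After byte 2 (0x17): reg=0x0E
After byte 3 (0x2B): reg=0xFB
After byte 4 (0x50): reg=0x58
Register before byte 5: 0x58
After XOR with byte 0xFA: 0xA2

Answer: 0x43 0x86 0x0B 0x16 0x2C 0x58 0xB0 0x67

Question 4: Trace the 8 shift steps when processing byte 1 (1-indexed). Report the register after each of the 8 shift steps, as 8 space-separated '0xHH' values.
Register before byte 1: 0x00
After XOR with byte 0x07: 0x07

Answer: 0x0E 0x1C 0x38 0x70 0xE0 0xC7 0x89 0x15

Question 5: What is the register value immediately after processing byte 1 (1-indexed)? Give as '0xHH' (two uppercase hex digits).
Answer: 0x15

Derivation:
After byte 1 (0x07): reg=0x15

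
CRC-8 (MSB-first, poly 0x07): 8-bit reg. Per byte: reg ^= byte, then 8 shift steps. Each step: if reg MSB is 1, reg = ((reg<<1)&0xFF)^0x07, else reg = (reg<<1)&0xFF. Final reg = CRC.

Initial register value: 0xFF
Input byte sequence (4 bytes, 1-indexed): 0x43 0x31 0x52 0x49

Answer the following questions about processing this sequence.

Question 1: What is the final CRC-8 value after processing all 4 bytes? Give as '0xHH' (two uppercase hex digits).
Answer: 0x24

Derivation:
After byte 1 (0x43): reg=0x3D
After byte 2 (0x31): reg=0x24
After byte 3 (0x52): reg=0x45
After byte 4 (0x49): reg=0x24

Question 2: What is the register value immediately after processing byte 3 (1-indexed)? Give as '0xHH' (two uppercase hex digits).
Answer: 0x45

Derivation:
After byte 1 (0x43): reg=0x3D
After byte 2 (0x31): reg=0x24
After byte 3 (0x52): reg=0x45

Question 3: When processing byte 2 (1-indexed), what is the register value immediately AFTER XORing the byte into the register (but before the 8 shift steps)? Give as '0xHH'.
Answer: 0x0C

Derivation:
Register before byte 2: 0x3D
Byte 2: 0x31
0x3D XOR 0x31 = 0x0C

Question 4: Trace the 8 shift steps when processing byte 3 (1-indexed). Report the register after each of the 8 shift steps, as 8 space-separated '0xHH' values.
After byte 1 (0x43): reg=0x3D
After byte 2 (0x31): reg=0x24
Register before byte 3: 0x24
After XOR with byte 0x52: 0x76

Answer: 0xEC 0xDF 0xB9 0x75 0xEA 0xD3 0xA1 0x45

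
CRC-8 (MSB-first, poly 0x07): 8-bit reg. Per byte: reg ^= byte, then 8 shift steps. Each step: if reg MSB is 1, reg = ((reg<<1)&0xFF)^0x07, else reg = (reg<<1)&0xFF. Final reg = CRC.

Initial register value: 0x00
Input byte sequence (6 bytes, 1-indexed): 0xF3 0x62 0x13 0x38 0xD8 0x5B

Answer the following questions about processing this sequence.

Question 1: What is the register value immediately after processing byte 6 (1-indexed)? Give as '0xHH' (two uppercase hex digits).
After byte 1 (0xF3): reg=0xD7
After byte 2 (0x62): reg=0x02
After byte 3 (0x13): reg=0x77
After byte 4 (0x38): reg=0xEA
After byte 5 (0xD8): reg=0x9E
After byte 6 (0x5B): reg=0x55

Answer: 0x55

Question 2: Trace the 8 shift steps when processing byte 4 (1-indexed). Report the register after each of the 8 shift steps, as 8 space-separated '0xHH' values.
After byte 1 (0xF3): reg=0xD7
After byte 2 (0x62): reg=0x02
After byte 3 (0x13): reg=0x77
Register before byte 4: 0x77
After XOR with byte 0x38: 0x4F

Answer: 0x9E 0x3B 0x76 0xEC 0xDF 0xB9 0x75 0xEA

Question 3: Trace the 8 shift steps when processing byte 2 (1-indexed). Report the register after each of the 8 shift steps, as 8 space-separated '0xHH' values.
Answer: 0x6D 0xDA 0xB3 0x61 0xC2 0x83 0x01 0x02

Derivation:
After byte 1 (0xF3): reg=0xD7
Register before byte 2: 0xD7
After XOR with byte 0x62: 0xB5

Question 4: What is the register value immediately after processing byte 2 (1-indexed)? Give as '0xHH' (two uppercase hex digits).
After byte 1 (0xF3): reg=0xD7
After byte 2 (0x62): reg=0x02

Answer: 0x02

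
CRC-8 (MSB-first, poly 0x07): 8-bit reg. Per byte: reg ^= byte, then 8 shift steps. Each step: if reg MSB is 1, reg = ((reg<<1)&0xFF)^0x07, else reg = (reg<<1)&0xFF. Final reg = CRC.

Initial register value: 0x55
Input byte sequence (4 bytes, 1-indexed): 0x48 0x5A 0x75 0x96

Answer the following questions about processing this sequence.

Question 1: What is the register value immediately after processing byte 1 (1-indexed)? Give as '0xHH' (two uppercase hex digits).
After byte 1 (0x48): reg=0x53

Answer: 0x53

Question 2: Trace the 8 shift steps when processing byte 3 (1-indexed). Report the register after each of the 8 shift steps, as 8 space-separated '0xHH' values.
Answer: 0x94 0x2F 0x5E 0xBC 0x7F 0xFE 0xFB 0xF1

Derivation:
After byte 1 (0x48): reg=0x53
After byte 2 (0x5A): reg=0x3F
Register before byte 3: 0x3F
After XOR with byte 0x75: 0x4A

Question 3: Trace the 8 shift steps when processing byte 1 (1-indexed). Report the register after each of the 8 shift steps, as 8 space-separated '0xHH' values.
Register before byte 1: 0x55
After XOR with byte 0x48: 0x1D

Answer: 0x3A 0x74 0xE8 0xD7 0xA9 0x55 0xAA 0x53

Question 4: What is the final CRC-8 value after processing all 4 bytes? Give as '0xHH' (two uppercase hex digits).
After byte 1 (0x48): reg=0x53
After byte 2 (0x5A): reg=0x3F
After byte 3 (0x75): reg=0xF1
After byte 4 (0x96): reg=0x32

Answer: 0x32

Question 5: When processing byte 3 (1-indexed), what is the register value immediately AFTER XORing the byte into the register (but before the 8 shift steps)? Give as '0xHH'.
Answer: 0x4A

Derivation:
Register before byte 3: 0x3F
Byte 3: 0x75
0x3F XOR 0x75 = 0x4A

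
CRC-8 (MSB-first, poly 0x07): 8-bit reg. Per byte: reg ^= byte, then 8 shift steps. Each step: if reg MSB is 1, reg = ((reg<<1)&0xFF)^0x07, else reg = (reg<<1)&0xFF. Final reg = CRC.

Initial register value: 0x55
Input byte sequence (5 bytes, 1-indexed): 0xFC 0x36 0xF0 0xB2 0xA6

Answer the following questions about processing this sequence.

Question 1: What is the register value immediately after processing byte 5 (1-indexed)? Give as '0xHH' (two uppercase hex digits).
Answer: 0x27

Derivation:
After byte 1 (0xFC): reg=0x56
After byte 2 (0x36): reg=0x27
After byte 3 (0xF0): reg=0x2B
After byte 4 (0xB2): reg=0xC6
After byte 5 (0xA6): reg=0x27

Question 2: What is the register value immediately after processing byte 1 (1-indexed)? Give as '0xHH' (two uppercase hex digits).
Answer: 0x56

Derivation:
After byte 1 (0xFC): reg=0x56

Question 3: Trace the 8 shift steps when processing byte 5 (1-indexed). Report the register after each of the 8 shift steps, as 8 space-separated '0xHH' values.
After byte 1 (0xFC): reg=0x56
After byte 2 (0x36): reg=0x27
After byte 3 (0xF0): reg=0x2B
After byte 4 (0xB2): reg=0xC6
Register before byte 5: 0xC6
After XOR with byte 0xA6: 0x60

Answer: 0xC0 0x87 0x09 0x12 0x24 0x48 0x90 0x27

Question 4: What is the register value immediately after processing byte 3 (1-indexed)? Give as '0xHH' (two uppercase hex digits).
After byte 1 (0xFC): reg=0x56
After byte 2 (0x36): reg=0x27
After byte 3 (0xF0): reg=0x2B

Answer: 0x2B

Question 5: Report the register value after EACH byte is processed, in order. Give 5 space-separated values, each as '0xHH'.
0x56 0x27 0x2B 0xC6 0x27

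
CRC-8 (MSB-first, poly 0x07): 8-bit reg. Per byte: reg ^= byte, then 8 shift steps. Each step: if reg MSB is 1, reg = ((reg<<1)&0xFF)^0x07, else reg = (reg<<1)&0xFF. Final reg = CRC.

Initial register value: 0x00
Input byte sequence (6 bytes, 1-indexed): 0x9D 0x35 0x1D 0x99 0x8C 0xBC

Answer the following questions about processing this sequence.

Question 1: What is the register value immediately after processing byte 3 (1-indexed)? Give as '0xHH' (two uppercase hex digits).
After byte 1 (0x9D): reg=0xDA
After byte 2 (0x35): reg=0x83
After byte 3 (0x1D): reg=0xD3

Answer: 0xD3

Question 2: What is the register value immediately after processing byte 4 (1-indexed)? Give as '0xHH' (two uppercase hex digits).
After byte 1 (0x9D): reg=0xDA
After byte 2 (0x35): reg=0x83
After byte 3 (0x1D): reg=0xD3
After byte 4 (0x99): reg=0xF1

Answer: 0xF1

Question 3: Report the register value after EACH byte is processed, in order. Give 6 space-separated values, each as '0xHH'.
0xDA 0x83 0xD3 0xF1 0x74 0x76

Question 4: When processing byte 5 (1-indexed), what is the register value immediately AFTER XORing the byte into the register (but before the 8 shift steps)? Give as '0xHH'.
Answer: 0x7D

Derivation:
Register before byte 5: 0xF1
Byte 5: 0x8C
0xF1 XOR 0x8C = 0x7D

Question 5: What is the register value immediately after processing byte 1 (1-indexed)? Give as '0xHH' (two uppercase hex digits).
Answer: 0xDA

Derivation:
After byte 1 (0x9D): reg=0xDA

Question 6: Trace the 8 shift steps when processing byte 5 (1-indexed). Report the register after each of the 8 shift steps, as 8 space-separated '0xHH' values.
After byte 1 (0x9D): reg=0xDA
After byte 2 (0x35): reg=0x83
After byte 3 (0x1D): reg=0xD3
After byte 4 (0x99): reg=0xF1
Register before byte 5: 0xF1
After XOR with byte 0x8C: 0x7D

Answer: 0xFA 0xF3 0xE1 0xC5 0x8D 0x1D 0x3A 0x74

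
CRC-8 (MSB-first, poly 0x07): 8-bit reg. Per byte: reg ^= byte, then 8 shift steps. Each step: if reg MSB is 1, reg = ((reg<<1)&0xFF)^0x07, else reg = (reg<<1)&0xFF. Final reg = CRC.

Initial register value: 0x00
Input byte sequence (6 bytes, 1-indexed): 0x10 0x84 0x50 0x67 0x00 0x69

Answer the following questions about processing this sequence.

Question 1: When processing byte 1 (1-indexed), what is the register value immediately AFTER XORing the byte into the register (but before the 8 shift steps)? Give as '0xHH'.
Answer: 0x10

Derivation:
Register before byte 1: 0x00
Byte 1: 0x10
0x00 XOR 0x10 = 0x10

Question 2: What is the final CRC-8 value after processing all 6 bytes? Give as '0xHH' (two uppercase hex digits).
After byte 1 (0x10): reg=0x70
After byte 2 (0x84): reg=0xC2
After byte 3 (0x50): reg=0xF7
After byte 4 (0x67): reg=0xF9
After byte 5 (0x00): reg=0xE1
After byte 6 (0x69): reg=0xB1

Answer: 0xB1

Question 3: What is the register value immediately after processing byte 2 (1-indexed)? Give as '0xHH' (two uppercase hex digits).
After byte 1 (0x10): reg=0x70
After byte 2 (0x84): reg=0xC2

Answer: 0xC2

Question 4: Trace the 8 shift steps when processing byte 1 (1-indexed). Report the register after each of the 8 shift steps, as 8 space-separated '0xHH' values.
Answer: 0x20 0x40 0x80 0x07 0x0E 0x1C 0x38 0x70

Derivation:
Register before byte 1: 0x00
After XOR with byte 0x10: 0x10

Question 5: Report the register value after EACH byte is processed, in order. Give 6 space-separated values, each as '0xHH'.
0x70 0xC2 0xF7 0xF9 0xE1 0xB1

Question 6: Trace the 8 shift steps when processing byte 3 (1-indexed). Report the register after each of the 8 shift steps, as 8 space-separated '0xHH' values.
After byte 1 (0x10): reg=0x70
After byte 2 (0x84): reg=0xC2
Register before byte 3: 0xC2
After XOR with byte 0x50: 0x92

Answer: 0x23 0x46 0x8C 0x1F 0x3E 0x7C 0xF8 0xF7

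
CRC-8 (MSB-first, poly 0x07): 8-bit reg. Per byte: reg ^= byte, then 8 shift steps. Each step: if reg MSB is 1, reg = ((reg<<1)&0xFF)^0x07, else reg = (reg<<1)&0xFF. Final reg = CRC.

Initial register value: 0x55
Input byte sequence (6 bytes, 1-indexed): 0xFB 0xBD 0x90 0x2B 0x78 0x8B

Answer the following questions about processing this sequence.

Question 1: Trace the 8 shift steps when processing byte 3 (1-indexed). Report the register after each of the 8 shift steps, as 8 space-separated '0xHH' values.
Answer: 0xC8 0x97 0x29 0x52 0xA4 0x4F 0x9E 0x3B

Derivation:
After byte 1 (0xFB): reg=0x43
After byte 2 (0xBD): reg=0xF4
Register before byte 3: 0xF4
After XOR with byte 0x90: 0x64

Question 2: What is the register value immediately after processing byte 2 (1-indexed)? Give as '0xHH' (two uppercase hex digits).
After byte 1 (0xFB): reg=0x43
After byte 2 (0xBD): reg=0xF4

Answer: 0xF4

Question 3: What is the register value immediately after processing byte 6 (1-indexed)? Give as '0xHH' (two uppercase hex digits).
After byte 1 (0xFB): reg=0x43
After byte 2 (0xBD): reg=0xF4
After byte 3 (0x90): reg=0x3B
After byte 4 (0x2B): reg=0x70
After byte 5 (0x78): reg=0x38
After byte 6 (0x8B): reg=0x10

Answer: 0x10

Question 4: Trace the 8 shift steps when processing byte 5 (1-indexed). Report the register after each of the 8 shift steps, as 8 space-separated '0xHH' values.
Answer: 0x10 0x20 0x40 0x80 0x07 0x0E 0x1C 0x38

Derivation:
After byte 1 (0xFB): reg=0x43
After byte 2 (0xBD): reg=0xF4
After byte 3 (0x90): reg=0x3B
After byte 4 (0x2B): reg=0x70
Register before byte 5: 0x70
After XOR with byte 0x78: 0x08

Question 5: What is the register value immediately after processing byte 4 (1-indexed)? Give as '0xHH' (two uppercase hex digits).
Answer: 0x70

Derivation:
After byte 1 (0xFB): reg=0x43
After byte 2 (0xBD): reg=0xF4
After byte 3 (0x90): reg=0x3B
After byte 4 (0x2B): reg=0x70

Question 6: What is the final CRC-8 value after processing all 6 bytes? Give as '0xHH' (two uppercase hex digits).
Answer: 0x10

Derivation:
After byte 1 (0xFB): reg=0x43
After byte 2 (0xBD): reg=0xF4
After byte 3 (0x90): reg=0x3B
After byte 4 (0x2B): reg=0x70
After byte 5 (0x78): reg=0x38
After byte 6 (0x8B): reg=0x10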